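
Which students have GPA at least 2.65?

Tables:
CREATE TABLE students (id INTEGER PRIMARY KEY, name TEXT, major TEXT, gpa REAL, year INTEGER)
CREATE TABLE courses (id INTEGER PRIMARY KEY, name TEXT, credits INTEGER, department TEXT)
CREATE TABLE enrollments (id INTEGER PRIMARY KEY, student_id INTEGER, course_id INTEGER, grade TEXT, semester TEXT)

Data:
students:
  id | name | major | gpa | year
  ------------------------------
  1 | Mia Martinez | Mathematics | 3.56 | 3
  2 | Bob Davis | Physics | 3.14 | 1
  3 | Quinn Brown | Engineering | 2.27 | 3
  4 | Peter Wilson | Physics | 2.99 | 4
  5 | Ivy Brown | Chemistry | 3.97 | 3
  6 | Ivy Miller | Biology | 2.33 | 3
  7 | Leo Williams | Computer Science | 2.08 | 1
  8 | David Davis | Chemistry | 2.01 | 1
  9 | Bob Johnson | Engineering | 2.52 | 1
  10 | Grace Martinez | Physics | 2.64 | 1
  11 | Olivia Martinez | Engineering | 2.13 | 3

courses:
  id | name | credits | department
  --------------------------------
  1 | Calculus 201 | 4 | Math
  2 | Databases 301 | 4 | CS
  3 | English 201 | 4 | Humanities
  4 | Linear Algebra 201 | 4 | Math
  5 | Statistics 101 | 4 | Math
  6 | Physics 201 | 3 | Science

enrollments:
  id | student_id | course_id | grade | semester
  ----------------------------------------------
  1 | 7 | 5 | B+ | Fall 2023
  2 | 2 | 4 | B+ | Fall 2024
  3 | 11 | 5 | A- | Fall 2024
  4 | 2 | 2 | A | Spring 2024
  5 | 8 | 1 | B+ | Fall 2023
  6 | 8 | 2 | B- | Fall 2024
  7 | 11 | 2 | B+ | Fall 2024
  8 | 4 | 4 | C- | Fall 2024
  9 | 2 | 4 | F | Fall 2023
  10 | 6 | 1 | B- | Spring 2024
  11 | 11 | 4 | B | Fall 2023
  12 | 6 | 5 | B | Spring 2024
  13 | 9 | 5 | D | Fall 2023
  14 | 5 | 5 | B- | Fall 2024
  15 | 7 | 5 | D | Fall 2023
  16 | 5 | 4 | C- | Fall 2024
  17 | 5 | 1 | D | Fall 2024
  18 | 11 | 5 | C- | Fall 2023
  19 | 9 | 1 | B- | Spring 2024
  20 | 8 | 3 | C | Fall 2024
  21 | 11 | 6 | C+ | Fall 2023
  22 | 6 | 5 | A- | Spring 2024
SELECT name, gpa FROM students WHERE gpa >= 2.65

Execution result:
name | gpa
Mia Martinez | 3.56
Bob Davis | 3.14
Peter Wilson | 2.99
Ivy Brown | 3.97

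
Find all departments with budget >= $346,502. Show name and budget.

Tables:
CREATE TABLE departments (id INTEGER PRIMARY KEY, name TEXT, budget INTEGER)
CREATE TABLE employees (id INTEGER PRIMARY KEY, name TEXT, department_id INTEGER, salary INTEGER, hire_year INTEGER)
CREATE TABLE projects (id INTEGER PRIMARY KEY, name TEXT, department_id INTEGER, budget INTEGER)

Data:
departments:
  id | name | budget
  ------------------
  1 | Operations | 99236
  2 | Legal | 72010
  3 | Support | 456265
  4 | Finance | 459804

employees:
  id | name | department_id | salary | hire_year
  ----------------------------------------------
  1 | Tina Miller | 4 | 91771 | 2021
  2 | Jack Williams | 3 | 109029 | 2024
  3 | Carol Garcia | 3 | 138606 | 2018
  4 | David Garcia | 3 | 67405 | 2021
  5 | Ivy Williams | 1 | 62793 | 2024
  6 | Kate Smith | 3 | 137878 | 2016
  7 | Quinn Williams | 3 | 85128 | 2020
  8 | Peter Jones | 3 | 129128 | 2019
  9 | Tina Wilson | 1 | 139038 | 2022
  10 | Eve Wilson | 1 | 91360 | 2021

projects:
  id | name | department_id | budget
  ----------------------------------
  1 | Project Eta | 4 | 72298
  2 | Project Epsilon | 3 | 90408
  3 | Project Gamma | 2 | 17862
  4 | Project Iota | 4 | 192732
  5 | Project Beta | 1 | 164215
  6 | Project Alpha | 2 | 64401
SELECT name, budget FROM departments WHERE budget >= 346502

Execution result:
name | budget
Support | 456265
Finance | 459804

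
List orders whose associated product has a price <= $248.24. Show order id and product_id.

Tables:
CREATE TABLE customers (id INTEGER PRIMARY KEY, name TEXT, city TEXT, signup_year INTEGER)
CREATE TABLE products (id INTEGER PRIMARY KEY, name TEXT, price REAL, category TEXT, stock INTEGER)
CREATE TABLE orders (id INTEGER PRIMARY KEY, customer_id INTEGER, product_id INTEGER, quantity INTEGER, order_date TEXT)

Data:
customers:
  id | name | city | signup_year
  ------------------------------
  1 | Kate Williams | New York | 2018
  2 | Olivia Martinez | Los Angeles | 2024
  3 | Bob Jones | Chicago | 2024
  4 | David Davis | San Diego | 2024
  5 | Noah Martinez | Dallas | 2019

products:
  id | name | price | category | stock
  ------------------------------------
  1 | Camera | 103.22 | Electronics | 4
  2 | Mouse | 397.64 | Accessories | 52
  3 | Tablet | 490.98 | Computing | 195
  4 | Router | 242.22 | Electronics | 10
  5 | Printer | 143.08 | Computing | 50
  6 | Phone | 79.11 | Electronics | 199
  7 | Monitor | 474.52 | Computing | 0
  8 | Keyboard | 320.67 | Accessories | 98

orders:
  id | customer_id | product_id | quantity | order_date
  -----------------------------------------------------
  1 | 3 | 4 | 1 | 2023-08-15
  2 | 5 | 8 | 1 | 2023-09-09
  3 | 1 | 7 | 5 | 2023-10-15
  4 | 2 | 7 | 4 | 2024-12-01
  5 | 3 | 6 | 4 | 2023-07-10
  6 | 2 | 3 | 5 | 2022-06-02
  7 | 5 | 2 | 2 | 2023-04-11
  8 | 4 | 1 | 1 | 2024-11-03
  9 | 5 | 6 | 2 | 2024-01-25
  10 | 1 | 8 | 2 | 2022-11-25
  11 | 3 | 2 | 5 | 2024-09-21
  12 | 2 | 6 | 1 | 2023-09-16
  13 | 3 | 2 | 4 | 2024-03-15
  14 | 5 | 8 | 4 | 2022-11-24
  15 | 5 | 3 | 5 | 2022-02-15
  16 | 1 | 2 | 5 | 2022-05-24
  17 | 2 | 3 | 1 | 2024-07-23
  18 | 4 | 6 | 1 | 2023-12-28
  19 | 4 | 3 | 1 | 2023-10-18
SELECT id, product_id FROM orders WHERE product_id IN (SELECT id FROM products WHERE price <= 248.24)

Execution result:
id | product_id
1 | 4
5 | 6
8 | 1
9 | 6
12 | 6
18 | 6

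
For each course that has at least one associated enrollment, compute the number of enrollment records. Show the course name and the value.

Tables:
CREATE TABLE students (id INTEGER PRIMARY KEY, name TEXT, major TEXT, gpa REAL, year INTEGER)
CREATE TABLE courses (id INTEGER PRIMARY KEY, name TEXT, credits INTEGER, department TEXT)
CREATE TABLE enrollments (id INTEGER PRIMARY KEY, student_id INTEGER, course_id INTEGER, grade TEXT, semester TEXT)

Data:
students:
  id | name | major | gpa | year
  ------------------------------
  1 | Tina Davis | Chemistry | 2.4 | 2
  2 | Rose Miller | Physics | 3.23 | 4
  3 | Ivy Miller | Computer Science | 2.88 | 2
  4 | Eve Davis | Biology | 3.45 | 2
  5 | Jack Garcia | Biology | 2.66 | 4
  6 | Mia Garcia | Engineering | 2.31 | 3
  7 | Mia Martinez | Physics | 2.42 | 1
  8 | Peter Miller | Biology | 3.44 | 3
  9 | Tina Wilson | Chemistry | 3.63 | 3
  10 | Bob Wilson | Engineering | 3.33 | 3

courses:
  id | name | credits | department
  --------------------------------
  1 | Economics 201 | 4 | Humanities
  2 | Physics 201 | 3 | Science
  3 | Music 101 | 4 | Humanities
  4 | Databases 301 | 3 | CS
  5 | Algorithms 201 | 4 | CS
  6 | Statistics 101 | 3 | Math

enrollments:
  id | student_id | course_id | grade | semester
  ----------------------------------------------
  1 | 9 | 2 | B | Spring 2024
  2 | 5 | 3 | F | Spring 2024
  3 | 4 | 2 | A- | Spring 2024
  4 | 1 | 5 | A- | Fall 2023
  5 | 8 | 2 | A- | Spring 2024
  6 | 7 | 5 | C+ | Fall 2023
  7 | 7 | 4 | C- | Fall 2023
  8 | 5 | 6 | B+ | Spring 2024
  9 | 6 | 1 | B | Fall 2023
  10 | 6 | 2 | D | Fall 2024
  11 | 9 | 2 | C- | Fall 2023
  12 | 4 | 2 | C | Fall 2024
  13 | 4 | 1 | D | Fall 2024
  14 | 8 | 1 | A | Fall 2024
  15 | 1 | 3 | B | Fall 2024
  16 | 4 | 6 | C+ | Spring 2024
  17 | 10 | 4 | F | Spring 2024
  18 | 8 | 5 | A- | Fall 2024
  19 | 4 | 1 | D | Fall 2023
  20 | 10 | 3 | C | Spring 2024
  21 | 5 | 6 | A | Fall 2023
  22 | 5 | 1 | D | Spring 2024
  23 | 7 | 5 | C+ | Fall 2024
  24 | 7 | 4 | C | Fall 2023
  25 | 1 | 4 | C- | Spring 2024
SELECT p.name, COUNT(*) AS n FROM enrollments c JOIN courses p ON c.course_id = p.id GROUP BY p.id, p.name

Execution result:
name | n
Economics 201 | 5
Physics 201 | 6
Music 101 | 3
Databases 301 | 4
Algorithms 201 | 4
Statistics 101 | 3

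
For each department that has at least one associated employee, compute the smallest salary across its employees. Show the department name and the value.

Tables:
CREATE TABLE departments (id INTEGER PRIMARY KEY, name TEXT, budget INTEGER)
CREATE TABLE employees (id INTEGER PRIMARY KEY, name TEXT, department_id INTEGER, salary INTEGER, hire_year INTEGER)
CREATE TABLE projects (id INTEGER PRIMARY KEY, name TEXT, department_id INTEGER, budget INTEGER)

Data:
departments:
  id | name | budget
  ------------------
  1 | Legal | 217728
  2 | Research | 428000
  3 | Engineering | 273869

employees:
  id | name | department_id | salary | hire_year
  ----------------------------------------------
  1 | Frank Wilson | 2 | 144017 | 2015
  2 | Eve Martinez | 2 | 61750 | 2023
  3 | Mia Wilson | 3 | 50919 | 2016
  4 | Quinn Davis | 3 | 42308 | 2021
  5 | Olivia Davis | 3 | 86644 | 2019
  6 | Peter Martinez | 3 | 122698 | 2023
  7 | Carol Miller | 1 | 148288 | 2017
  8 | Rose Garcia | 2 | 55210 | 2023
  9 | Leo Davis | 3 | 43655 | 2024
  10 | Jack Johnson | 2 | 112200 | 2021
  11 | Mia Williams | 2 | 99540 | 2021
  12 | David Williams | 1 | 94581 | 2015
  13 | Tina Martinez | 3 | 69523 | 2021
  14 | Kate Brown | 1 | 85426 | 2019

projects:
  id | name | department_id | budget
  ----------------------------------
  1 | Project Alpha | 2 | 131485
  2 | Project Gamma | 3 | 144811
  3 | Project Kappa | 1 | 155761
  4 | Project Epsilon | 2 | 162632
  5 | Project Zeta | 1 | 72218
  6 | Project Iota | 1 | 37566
SELECT p.name, MIN(c.salary) AS min_salary FROM employees c JOIN departments p ON c.department_id = p.id GROUP BY p.id, p.name

Execution result:
name | min_salary
Legal | 85426
Research | 55210
Engineering | 42308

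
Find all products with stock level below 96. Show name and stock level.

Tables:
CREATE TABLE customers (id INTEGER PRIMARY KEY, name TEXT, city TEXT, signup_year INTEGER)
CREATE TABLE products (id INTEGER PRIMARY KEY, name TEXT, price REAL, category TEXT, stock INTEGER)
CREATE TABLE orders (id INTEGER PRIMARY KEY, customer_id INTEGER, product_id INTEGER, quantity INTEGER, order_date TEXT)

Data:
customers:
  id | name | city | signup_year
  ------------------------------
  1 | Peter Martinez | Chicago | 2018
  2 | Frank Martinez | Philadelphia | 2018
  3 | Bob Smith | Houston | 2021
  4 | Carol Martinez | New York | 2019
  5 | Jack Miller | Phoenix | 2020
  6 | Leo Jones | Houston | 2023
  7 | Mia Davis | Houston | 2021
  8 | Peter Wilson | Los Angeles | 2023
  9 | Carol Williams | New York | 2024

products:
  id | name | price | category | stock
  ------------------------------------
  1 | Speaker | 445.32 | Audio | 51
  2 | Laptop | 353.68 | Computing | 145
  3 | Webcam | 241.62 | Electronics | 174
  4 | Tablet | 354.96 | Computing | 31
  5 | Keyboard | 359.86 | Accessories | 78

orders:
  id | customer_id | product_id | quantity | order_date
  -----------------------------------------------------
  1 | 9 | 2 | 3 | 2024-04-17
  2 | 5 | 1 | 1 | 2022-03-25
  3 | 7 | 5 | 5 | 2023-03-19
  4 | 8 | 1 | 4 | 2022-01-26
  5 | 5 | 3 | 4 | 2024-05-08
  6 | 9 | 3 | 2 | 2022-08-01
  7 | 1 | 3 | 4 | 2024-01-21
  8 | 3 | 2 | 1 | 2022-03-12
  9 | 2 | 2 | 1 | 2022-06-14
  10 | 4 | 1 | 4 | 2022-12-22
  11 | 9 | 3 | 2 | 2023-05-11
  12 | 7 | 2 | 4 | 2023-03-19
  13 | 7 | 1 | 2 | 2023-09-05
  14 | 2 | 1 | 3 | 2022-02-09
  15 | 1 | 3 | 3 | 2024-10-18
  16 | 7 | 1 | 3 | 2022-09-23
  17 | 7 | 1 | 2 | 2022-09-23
SELECT name, stock FROM products WHERE stock < 96

Execution result:
name | stock
Speaker | 51
Tablet | 31
Keyboard | 78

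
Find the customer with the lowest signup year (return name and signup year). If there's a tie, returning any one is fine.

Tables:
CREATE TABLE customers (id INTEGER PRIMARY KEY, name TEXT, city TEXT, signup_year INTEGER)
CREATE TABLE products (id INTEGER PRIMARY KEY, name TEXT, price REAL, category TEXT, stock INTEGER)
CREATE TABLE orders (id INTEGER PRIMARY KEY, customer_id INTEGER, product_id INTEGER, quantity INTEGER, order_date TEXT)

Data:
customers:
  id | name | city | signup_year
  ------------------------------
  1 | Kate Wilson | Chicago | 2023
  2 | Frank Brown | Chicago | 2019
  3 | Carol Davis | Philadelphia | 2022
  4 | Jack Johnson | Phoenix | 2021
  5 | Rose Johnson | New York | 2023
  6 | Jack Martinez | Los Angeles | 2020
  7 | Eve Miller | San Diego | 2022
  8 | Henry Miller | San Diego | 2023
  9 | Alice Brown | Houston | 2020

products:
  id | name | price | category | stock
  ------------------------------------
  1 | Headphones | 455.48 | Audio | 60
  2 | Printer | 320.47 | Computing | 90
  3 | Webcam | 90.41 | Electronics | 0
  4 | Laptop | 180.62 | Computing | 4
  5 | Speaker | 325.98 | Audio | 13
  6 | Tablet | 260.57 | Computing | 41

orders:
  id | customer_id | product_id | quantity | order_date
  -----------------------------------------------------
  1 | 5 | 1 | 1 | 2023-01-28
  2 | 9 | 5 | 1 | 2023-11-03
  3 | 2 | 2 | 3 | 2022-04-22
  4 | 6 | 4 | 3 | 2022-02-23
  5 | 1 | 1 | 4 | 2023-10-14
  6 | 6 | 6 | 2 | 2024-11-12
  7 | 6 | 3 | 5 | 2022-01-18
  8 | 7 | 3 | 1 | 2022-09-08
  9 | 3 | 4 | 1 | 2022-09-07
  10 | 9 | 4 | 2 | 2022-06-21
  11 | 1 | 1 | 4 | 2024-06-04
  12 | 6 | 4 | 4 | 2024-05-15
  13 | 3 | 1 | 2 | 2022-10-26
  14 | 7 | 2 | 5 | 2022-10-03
SELECT name, signup_year FROM customers ORDER BY signup_year ASC LIMIT 1

Execution result:
name | signup_year
Frank Brown | 2019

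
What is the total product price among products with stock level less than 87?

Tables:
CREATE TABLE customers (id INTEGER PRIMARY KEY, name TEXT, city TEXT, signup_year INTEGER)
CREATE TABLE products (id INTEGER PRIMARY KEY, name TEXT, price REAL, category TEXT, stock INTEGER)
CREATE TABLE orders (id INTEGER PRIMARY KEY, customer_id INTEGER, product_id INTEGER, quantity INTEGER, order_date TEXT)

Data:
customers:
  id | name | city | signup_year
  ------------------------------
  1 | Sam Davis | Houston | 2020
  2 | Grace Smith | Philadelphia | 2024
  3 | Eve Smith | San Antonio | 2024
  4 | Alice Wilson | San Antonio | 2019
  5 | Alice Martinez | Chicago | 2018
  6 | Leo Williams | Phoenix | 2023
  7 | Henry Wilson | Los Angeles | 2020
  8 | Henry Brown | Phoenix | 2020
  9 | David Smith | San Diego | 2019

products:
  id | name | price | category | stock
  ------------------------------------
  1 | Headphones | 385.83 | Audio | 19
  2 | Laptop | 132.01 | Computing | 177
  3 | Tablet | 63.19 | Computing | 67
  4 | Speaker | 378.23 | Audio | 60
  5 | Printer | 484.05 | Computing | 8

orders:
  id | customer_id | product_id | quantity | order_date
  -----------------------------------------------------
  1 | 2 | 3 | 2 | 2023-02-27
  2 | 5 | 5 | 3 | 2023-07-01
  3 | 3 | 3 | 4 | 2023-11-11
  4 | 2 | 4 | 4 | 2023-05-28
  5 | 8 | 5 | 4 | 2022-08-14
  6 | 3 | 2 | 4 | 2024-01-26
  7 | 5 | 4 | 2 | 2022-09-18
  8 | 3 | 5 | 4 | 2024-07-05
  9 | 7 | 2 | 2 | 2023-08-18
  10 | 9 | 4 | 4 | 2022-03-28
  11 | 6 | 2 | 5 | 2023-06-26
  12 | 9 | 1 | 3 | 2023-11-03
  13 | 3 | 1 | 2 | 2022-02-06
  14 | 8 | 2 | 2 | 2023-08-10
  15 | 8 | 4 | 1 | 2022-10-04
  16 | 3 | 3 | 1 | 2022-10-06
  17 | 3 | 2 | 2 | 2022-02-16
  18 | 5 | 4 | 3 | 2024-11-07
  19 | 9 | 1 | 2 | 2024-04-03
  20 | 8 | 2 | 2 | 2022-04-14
SELECT SUM(price) FROM products WHERE stock < 87

Execution result:
1311.30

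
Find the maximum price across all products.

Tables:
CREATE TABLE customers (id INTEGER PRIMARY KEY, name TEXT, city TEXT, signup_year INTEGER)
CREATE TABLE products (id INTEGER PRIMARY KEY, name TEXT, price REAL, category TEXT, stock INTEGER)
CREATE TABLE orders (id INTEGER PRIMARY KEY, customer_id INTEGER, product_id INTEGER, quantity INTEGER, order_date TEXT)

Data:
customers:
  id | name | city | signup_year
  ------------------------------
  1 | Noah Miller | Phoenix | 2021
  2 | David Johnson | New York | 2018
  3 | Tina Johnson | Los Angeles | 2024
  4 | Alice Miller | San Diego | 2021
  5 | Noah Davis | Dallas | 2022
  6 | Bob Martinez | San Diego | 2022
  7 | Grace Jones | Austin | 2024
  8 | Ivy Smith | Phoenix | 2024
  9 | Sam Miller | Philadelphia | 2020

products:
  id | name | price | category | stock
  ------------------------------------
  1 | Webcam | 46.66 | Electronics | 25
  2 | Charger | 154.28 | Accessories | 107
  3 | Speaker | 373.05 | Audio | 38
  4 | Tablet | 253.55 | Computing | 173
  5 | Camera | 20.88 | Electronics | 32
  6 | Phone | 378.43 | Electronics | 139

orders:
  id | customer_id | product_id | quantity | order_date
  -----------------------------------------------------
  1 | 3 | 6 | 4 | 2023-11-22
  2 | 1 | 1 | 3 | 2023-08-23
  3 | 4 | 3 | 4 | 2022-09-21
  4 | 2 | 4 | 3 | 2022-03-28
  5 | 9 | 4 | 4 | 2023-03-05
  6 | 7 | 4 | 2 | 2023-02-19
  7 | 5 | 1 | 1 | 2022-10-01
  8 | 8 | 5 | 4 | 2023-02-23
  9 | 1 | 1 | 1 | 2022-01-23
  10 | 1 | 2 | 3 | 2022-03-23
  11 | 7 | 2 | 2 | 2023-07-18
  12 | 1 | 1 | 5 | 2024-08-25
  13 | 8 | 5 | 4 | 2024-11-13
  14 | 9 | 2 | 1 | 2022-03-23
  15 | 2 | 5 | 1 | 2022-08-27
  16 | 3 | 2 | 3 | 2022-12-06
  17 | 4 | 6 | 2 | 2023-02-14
SELECT MAX(price) FROM products

Execution result:
378.43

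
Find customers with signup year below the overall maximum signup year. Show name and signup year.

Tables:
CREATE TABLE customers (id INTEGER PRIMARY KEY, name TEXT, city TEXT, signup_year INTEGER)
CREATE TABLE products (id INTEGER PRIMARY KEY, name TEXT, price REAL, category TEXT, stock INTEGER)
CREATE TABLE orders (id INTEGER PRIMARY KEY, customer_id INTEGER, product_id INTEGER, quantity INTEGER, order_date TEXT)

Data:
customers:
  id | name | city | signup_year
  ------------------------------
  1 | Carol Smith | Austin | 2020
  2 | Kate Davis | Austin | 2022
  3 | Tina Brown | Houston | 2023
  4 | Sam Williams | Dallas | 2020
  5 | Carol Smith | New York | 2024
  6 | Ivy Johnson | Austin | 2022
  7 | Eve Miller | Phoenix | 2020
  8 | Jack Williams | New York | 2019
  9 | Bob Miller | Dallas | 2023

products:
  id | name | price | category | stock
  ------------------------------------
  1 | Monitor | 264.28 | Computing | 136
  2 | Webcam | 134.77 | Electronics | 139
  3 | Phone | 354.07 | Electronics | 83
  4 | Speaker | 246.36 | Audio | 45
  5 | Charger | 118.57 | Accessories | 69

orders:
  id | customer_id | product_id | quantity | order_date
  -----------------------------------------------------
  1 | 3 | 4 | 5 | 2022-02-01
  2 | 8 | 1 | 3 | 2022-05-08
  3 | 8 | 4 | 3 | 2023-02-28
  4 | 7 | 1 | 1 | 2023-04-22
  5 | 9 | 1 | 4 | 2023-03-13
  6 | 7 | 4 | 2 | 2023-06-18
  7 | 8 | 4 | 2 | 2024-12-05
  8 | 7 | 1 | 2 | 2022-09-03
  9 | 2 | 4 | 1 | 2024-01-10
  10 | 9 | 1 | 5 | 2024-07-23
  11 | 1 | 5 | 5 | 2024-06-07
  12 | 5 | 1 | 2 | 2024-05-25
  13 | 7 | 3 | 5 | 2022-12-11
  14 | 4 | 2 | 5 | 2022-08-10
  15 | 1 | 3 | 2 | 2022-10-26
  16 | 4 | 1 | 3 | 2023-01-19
SELECT name, signup_year FROM customers WHERE signup_year < (SELECT MAX(signup_year) FROM customers)

Execution result:
name | signup_year
Carol Smith | 2020
Kate Davis | 2022
Tina Brown | 2023
Sam Williams | 2020
Ivy Johnson | 2022
Eve Miller | 2020
Jack Williams | 2019
Bob Miller | 2023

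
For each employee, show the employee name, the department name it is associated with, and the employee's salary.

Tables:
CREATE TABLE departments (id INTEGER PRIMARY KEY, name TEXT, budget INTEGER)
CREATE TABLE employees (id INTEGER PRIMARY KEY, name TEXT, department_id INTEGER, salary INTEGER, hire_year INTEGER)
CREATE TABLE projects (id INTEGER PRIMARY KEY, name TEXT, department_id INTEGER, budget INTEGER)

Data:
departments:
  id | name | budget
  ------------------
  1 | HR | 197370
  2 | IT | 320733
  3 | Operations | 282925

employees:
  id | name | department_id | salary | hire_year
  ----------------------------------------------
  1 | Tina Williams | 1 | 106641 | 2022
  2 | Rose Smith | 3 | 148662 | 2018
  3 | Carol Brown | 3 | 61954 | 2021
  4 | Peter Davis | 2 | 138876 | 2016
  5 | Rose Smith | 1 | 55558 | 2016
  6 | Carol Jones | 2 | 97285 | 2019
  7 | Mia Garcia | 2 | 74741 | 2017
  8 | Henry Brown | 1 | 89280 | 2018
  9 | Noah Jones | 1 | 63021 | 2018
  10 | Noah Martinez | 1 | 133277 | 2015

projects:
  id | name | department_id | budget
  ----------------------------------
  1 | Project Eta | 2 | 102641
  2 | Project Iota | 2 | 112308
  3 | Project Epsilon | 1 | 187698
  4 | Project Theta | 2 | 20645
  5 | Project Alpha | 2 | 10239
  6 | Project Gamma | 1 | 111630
SELECT c.name, p.name AS department, c.salary FROM employees c JOIN departments p ON c.department_id = p.id

Execution result:
name | department | salary
Tina Williams | HR | 106641
Rose Smith | Operations | 148662
Carol Brown | Operations | 61954
Peter Davis | IT | 138876
Rose Smith | HR | 55558
Carol Jones | IT | 97285
Mia Garcia | IT | 74741
Henry Brown | HR | 89280
Noah Jones | HR | 63021
Noah Martinez | HR | 133277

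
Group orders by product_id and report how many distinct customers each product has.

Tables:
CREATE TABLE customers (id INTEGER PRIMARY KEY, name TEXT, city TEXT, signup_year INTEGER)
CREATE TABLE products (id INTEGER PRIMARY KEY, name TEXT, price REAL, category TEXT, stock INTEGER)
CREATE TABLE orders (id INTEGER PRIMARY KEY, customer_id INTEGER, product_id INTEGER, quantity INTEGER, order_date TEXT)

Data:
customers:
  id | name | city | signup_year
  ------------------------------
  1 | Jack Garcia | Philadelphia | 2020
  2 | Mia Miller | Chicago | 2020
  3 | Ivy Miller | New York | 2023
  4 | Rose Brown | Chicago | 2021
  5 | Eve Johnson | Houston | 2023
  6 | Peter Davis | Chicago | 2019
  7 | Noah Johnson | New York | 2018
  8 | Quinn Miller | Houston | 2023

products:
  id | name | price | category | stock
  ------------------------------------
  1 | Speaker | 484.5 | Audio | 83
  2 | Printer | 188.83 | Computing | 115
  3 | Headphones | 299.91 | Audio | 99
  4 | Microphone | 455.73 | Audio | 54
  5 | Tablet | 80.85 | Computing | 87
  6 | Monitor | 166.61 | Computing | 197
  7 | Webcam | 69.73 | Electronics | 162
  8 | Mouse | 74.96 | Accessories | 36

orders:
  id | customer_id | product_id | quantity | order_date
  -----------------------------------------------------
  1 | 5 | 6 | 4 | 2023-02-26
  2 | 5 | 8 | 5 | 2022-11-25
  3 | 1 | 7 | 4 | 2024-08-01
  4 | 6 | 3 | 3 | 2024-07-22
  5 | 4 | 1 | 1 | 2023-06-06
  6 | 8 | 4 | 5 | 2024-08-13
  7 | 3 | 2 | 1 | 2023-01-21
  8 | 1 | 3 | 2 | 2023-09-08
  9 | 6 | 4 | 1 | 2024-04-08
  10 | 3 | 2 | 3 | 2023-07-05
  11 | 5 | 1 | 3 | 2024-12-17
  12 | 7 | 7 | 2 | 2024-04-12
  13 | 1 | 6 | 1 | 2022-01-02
SELECT product_id, COUNT(DISTINCT customer_id) AS distinct_customer_count FROM orders GROUP BY product_id

Execution result:
product_id | distinct_customer_count
1 | 2
2 | 1
3 | 2
4 | 2
6 | 2
7 | 2
8 | 1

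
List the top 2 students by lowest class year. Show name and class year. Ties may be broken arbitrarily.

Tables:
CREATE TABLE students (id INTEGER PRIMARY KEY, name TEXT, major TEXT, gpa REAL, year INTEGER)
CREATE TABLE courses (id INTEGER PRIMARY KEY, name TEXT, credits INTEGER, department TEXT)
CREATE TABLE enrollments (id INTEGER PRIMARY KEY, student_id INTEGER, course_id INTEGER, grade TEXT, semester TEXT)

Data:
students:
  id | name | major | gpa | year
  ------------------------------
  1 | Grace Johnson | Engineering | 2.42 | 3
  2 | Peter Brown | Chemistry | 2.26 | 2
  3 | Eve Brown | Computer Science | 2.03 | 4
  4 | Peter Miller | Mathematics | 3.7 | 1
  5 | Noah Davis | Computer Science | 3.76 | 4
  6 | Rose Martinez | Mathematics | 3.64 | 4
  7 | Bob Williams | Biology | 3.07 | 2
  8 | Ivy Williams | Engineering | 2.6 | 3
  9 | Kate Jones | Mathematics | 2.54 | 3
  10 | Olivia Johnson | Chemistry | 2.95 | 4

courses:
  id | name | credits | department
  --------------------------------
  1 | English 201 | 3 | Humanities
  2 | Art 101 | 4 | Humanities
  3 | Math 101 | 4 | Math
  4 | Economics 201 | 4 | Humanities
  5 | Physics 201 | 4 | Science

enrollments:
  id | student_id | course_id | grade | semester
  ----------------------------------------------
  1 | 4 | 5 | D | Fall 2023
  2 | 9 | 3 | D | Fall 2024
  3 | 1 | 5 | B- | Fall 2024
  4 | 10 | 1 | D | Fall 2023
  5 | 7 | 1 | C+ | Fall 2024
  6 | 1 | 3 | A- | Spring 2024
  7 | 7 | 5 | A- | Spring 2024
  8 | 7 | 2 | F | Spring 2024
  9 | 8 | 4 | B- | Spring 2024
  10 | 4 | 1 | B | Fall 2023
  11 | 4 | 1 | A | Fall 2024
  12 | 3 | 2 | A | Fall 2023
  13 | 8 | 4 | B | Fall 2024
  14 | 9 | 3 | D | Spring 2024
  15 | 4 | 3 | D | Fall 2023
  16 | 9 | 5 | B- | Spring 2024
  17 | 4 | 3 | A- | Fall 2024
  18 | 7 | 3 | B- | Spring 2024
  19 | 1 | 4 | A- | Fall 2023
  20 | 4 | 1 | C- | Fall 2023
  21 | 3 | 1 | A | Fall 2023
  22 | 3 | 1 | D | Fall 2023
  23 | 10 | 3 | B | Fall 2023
SELECT name, year FROM students ORDER BY year ASC LIMIT 2

Execution result:
name | year
Peter Miller | 1
Peter Brown | 2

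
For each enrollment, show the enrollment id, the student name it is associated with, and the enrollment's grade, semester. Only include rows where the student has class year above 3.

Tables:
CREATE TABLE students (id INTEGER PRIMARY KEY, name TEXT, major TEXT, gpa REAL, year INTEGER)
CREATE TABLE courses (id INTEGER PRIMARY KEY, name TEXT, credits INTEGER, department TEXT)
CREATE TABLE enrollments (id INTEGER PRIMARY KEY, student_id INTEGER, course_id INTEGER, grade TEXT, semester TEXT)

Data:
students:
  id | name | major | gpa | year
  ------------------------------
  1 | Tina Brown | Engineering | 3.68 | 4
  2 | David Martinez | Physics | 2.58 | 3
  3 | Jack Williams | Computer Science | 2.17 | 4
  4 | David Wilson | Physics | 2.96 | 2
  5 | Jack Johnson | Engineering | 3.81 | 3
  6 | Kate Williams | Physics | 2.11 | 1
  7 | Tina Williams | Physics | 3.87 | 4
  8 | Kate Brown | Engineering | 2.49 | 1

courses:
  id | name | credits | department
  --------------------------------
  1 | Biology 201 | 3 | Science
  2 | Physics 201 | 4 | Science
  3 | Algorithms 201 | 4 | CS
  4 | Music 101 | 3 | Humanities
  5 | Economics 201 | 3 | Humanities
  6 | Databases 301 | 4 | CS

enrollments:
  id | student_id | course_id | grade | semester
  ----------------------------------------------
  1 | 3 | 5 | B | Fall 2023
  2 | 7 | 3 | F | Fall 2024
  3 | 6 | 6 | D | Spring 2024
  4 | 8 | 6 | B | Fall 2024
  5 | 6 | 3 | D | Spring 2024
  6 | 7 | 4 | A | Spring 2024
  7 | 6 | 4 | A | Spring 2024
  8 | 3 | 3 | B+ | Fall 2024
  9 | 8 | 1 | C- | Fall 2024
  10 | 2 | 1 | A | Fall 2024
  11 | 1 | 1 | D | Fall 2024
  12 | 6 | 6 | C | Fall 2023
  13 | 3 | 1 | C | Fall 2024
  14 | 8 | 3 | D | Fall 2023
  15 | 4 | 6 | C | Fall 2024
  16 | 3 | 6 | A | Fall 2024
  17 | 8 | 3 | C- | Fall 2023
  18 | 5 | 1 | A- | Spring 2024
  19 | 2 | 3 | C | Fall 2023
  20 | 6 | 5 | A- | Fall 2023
SELECT c.id, p.name AS student, c.grade, c.semester FROM enrollments c JOIN students p ON c.student_id = p.id WHERE p.year > 3

Execution result:
id | student | grade | semester
1 | Jack Williams | B | Fall 2023
2 | Tina Williams | F | Fall 2024
6 | Tina Williams | A | Spring 2024
8 | Jack Williams | B+ | Fall 2024
11 | Tina Brown | D | Fall 2024
13 | Jack Williams | C | Fall 2024
16 | Jack Williams | A | Fall 2024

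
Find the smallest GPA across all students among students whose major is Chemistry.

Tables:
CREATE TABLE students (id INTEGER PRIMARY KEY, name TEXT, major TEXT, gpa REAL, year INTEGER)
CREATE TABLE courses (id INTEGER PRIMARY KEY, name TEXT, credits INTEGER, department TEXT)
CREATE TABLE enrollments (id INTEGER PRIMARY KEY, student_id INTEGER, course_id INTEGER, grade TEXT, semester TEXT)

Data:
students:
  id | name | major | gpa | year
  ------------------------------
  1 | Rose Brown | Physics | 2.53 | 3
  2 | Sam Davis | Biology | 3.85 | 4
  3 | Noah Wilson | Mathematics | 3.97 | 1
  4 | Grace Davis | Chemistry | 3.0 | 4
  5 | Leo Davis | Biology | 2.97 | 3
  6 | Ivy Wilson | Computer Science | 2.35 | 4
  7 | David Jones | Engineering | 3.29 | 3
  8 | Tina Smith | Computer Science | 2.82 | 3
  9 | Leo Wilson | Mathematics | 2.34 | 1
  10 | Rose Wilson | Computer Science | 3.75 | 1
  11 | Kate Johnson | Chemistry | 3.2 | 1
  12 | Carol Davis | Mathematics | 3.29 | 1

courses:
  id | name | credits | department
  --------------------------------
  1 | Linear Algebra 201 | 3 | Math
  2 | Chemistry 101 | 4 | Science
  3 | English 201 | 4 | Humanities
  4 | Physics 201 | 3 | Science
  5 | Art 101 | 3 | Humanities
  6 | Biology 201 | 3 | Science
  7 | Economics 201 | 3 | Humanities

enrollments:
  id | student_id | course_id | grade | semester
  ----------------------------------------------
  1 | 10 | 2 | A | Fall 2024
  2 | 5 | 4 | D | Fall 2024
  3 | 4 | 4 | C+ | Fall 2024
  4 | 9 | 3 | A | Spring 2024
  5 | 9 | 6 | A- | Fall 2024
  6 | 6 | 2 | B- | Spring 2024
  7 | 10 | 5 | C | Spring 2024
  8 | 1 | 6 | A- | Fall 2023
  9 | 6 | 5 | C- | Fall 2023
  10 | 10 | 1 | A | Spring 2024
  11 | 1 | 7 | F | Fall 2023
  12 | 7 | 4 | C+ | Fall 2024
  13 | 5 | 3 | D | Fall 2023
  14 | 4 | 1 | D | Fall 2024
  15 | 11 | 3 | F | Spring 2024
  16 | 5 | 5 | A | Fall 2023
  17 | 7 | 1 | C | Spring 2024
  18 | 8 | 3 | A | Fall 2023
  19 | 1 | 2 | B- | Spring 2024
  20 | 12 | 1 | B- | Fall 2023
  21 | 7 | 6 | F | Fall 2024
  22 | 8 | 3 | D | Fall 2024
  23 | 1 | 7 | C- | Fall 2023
SELECT MIN(gpa) FROM students WHERE major = 'Chemistry'

Execution result:
3.00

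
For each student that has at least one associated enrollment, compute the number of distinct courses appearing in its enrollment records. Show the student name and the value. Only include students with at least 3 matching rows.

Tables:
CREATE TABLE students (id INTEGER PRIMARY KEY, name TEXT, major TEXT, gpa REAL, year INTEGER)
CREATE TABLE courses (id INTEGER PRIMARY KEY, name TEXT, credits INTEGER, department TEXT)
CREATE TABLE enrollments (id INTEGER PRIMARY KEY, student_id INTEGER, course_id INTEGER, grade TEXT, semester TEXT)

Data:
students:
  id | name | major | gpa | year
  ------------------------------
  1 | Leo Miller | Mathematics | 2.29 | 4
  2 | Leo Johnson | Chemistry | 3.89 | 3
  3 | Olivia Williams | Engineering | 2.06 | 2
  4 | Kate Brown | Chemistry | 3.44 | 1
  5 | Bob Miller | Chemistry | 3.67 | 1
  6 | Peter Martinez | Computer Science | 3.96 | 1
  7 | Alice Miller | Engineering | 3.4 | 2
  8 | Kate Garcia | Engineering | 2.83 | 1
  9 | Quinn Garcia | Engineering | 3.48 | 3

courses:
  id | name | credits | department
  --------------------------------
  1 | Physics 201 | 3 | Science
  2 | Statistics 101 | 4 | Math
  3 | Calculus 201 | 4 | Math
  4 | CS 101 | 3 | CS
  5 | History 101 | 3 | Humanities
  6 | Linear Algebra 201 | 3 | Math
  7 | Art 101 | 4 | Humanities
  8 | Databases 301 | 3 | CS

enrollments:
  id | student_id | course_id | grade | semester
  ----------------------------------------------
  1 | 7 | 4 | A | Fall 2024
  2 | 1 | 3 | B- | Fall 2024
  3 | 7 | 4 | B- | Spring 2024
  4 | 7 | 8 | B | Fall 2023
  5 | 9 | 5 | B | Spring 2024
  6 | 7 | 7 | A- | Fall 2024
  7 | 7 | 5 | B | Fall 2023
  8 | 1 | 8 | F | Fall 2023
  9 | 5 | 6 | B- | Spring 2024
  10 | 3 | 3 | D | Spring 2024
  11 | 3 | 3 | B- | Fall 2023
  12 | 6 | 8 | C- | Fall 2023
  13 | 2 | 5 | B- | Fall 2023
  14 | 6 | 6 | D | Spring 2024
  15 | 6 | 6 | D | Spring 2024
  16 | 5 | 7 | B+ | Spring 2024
SELECT p.name, COUNT(DISTINCT c.course_id) AS distinct_course_count FROM enrollments c JOIN students p ON c.student_id = p.id GROUP BY p.id, p.name HAVING COUNT(*) >= 3

Execution result:
name | distinct_course_count
Peter Martinez | 2
Alice Miller | 4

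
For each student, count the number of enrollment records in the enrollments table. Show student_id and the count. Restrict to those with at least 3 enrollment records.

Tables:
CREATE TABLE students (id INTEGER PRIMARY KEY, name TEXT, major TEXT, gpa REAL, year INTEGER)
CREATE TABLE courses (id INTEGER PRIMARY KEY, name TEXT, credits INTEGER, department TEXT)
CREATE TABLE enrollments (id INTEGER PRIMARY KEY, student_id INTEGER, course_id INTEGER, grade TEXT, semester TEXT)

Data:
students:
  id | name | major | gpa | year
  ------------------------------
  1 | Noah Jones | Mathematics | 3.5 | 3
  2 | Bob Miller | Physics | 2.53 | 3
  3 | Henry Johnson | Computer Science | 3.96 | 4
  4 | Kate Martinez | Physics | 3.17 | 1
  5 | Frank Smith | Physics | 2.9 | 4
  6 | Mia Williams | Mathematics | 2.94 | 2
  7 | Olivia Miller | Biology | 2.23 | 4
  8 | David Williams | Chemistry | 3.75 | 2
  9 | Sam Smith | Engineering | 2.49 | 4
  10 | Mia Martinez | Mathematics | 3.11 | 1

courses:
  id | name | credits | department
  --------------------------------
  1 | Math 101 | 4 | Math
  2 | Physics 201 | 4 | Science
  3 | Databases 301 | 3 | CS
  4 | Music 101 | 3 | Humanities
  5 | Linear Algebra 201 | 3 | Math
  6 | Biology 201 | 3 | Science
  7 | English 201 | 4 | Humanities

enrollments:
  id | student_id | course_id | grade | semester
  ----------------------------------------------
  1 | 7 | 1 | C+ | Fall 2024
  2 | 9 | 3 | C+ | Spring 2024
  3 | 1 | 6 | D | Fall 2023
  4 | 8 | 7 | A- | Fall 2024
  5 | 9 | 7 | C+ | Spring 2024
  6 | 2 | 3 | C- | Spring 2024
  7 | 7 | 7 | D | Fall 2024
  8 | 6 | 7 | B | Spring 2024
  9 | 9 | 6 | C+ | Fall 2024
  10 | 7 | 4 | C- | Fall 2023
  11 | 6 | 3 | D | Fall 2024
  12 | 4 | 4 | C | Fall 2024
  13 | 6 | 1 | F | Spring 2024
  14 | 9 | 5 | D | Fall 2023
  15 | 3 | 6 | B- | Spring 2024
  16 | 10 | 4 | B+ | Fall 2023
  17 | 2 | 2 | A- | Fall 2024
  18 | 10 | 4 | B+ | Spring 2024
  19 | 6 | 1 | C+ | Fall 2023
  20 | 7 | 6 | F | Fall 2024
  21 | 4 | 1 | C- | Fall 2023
SELECT student_id, COUNT(*) AS enrollment_count FROM enrollments GROUP BY student_id HAVING COUNT(*) >= 3

Execution result:
student_id | enrollment_count
6 | 4
7 | 4
9 | 4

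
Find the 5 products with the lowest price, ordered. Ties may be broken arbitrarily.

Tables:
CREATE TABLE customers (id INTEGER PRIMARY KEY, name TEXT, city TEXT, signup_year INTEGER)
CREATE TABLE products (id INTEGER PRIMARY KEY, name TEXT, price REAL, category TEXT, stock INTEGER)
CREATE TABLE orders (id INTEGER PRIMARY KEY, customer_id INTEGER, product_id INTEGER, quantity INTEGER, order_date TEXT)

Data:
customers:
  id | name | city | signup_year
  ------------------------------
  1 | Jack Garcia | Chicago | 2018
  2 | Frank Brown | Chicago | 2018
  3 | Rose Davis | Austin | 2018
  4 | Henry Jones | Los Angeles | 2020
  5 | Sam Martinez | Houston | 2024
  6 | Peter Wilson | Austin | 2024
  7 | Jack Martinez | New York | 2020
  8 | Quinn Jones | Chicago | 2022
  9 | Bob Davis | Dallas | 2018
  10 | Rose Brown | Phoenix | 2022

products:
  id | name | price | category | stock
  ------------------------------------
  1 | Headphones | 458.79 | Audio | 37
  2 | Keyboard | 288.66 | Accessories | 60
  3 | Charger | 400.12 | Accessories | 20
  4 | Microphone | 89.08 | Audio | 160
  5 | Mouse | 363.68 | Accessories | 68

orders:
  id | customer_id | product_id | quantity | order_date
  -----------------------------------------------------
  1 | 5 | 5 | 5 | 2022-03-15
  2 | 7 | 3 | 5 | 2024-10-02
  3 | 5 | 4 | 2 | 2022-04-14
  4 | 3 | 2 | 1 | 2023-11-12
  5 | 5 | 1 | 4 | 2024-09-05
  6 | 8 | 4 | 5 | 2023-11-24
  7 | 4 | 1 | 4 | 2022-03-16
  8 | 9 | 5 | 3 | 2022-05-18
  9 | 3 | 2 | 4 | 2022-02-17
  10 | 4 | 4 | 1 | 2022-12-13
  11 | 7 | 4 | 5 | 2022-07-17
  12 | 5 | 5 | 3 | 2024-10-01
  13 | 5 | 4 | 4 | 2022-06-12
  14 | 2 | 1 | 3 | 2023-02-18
SELECT name, price FROM products ORDER BY price ASC LIMIT 5

Execution result:
name | price
Microphone | 89.08
Keyboard | 288.66
Mouse | 363.68
Charger | 400.12
Headphones | 458.79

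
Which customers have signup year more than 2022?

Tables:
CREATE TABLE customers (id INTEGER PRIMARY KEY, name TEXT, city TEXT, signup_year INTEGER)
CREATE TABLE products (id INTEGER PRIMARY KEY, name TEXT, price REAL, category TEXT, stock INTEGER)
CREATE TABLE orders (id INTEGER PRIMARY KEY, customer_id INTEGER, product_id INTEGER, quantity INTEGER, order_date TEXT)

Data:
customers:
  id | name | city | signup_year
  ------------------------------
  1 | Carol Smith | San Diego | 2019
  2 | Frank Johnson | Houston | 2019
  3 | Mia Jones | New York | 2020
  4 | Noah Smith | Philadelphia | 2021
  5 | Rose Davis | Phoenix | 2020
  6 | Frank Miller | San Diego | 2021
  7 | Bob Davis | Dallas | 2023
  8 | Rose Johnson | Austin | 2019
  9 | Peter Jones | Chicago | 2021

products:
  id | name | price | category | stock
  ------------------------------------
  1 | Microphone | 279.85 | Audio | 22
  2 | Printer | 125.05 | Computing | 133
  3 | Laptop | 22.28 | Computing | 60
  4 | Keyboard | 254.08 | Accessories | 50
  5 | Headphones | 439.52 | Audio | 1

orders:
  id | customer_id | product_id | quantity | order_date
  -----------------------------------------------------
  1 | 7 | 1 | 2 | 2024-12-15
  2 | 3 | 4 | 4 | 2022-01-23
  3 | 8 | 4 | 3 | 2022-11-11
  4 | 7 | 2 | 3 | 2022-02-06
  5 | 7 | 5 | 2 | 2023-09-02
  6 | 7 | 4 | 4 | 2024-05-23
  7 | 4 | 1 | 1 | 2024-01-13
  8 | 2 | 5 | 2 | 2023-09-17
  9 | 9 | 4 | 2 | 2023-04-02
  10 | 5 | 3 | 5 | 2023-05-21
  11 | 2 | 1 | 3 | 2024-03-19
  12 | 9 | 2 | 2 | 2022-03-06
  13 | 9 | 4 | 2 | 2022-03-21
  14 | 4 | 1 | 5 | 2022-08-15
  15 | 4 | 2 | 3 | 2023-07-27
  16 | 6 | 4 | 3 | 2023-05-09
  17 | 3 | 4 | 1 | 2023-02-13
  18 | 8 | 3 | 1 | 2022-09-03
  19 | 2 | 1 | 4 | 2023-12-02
SELECT name, signup_year FROM customers WHERE signup_year > 2022

Execution result:
name | signup_year
Bob Davis | 2023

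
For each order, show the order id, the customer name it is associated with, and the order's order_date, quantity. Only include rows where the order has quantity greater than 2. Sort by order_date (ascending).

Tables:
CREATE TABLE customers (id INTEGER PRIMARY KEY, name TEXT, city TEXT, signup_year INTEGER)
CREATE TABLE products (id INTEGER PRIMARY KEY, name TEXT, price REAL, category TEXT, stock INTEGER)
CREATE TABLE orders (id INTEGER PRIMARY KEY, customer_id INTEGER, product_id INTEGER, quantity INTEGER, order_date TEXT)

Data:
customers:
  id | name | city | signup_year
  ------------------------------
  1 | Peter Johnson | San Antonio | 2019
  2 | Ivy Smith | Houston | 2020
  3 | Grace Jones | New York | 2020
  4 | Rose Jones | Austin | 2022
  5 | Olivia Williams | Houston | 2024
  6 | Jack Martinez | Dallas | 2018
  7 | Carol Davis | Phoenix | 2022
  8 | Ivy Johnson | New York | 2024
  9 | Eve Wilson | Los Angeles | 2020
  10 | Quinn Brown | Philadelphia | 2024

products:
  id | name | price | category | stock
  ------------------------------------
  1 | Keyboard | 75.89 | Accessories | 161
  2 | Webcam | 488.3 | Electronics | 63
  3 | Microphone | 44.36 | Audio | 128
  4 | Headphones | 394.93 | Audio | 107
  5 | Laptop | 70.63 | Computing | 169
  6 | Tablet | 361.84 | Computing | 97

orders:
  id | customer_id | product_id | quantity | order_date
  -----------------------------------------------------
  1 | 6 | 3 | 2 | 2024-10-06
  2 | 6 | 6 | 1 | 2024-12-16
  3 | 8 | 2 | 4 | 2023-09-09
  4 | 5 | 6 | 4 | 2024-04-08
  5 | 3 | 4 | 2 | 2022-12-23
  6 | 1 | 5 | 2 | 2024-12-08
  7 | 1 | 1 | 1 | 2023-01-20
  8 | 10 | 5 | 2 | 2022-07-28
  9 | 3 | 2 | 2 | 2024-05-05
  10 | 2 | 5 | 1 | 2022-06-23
SELECT c.id, p.name AS customer, c.order_date, c.quantity FROM orders c JOIN customers p ON c.customer_id = p.id WHERE c.quantity > 2 ORDER BY c.order_date ASC

Execution result:
id | customer | order_date | quantity
3 | Ivy Johnson | 2023-09-09 | 4
4 | Olivia Williams | 2024-04-08 | 4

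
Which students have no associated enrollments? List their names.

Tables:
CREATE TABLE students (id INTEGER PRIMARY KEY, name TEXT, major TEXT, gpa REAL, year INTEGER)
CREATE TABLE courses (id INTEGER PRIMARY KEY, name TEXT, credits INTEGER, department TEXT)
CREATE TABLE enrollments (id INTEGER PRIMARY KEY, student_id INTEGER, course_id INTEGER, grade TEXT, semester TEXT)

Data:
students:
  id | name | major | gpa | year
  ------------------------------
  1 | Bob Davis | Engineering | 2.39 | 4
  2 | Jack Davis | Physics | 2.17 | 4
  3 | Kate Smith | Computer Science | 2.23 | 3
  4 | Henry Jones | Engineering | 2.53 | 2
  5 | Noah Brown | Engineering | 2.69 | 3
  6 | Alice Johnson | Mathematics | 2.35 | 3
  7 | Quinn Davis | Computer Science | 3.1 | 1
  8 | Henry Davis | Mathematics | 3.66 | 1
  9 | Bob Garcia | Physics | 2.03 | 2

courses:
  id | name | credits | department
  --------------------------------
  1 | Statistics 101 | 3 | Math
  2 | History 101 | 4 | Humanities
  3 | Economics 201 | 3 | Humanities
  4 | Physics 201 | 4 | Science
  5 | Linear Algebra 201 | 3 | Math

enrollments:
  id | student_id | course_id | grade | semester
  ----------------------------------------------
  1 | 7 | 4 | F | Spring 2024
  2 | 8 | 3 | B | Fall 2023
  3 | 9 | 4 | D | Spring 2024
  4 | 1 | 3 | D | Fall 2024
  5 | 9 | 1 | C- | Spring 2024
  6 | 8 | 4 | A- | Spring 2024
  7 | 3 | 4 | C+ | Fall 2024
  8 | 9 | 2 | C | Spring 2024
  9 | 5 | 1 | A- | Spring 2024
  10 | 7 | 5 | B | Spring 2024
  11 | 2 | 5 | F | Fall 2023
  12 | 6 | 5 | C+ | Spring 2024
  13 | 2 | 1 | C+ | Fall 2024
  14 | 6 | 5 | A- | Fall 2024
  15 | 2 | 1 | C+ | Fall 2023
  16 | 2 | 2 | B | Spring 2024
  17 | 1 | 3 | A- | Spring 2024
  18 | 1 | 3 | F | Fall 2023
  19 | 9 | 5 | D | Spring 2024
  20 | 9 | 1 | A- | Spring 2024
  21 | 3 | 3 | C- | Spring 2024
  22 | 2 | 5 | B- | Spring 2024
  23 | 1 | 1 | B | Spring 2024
SELECT p.name FROM students p LEFT JOIN enrollments c ON c.student_id = p.id WHERE c.id IS NULL

Execution result:
Henry Jones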